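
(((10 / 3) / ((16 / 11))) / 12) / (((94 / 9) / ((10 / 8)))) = 0.02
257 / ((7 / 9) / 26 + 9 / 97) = 5833386 / 2785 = 2094.57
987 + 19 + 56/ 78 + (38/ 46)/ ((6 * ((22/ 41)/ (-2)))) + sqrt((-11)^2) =6691173/ 6578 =1017.20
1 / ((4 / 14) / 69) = 483 / 2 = 241.50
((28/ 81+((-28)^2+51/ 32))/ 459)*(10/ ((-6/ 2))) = -10185775/ 1784592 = -5.71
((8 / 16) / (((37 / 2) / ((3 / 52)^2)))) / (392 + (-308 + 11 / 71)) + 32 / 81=0.40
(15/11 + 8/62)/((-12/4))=-509/1023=-0.50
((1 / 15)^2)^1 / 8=1 / 1800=0.00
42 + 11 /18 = 42.61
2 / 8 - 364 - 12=-1503 / 4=-375.75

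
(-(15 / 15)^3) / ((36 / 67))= -67 / 36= -1.86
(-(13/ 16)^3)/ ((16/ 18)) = -19773/ 32768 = -0.60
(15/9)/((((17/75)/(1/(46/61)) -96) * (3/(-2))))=0.01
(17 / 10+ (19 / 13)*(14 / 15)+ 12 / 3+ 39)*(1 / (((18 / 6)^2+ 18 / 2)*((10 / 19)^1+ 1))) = 68267 / 40716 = 1.68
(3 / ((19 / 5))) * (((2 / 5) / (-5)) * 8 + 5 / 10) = -21 / 190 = -0.11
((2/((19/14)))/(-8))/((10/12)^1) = -21/95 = -0.22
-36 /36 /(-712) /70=1 /49840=0.00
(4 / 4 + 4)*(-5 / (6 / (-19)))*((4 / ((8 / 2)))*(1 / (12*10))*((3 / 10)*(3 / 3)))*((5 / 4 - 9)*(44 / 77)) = -589 / 672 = -0.88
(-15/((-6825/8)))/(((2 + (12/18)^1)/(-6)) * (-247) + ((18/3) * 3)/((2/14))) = 36/482755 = 0.00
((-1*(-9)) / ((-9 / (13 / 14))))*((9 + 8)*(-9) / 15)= 663 / 70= 9.47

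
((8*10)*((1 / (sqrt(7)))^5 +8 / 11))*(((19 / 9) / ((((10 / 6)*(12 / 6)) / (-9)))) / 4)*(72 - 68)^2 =-14592 / 11 - 1824*sqrt(7) / 343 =-1340.61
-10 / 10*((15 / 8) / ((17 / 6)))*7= -315 / 68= -4.63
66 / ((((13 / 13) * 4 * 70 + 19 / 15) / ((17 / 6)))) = 2805 / 4219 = 0.66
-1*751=-751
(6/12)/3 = 1/6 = 0.17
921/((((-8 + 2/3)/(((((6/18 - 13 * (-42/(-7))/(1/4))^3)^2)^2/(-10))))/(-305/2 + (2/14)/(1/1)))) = -196853031731967681137809255794091796875/122472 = -1607330914265854082058015000000000.00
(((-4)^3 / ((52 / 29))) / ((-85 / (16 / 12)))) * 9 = 5568 / 1105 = 5.04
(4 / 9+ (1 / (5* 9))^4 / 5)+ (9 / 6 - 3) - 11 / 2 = -6.56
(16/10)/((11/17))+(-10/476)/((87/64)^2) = 121933496/49539105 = 2.46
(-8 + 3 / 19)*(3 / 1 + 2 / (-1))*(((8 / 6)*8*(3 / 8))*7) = -4172 / 19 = -219.58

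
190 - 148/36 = 1673/9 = 185.89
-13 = -13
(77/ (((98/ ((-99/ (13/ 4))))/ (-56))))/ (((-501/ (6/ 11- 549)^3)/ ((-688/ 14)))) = -3625765029615744/ 167167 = -21689478363.65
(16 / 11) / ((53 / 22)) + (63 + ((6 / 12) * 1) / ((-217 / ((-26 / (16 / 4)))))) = 2926717 / 46004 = 63.62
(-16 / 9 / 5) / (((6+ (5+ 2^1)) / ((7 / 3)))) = -112 / 1755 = -0.06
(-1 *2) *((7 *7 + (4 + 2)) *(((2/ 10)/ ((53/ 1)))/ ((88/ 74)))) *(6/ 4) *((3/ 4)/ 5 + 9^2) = -180153/ 4240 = -42.49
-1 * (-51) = 51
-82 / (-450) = 41 / 225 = 0.18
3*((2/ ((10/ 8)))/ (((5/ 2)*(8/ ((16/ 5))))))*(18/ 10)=864/ 625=1.38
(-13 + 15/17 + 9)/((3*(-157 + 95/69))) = 1219/182546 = 0.01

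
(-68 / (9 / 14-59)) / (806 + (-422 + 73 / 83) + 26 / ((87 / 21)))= 134792 / 45247911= 0.00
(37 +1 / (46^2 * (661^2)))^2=1170147510057766858489 / 854746172380826896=1369.00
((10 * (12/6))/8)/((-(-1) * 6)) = 5/12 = 0.42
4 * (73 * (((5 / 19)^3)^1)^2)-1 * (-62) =2921407122 / 47045881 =62.10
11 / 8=1.38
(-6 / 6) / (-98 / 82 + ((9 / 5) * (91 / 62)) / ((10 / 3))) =127100 / 51163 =2.48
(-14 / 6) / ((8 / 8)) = -7 / 3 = -2.33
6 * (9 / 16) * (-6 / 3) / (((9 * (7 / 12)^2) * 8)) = -27 / 98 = -0.28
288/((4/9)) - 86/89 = 57586/89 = 647.03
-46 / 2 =-23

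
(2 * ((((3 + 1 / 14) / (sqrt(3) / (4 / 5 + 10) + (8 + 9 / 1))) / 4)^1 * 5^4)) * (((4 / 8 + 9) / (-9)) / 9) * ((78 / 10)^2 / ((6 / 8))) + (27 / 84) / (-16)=-67603068747 / 125835584 + 17259125 * sqrt(3) / 5898543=-532.17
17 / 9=1.89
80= 80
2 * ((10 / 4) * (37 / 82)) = 185 / 82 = 2.26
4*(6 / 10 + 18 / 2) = 192 / 5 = 38.40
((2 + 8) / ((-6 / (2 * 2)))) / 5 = -4 / 3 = -1.33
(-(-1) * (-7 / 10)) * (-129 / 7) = 12.90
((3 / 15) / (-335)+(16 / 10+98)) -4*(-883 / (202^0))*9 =53411729 / 1675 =31887.60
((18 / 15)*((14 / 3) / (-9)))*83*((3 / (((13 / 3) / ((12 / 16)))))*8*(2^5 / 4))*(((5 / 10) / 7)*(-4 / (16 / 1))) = 1992 / 65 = 30.65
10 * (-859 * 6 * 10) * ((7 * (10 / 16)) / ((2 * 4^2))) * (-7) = 15784125 / 32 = 493253.91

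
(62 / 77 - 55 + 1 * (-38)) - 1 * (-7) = -6560 / 77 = -85.19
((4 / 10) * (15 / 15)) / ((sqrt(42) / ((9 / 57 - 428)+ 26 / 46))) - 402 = -402 - 12448 * sqrt(42) / 3059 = -428.37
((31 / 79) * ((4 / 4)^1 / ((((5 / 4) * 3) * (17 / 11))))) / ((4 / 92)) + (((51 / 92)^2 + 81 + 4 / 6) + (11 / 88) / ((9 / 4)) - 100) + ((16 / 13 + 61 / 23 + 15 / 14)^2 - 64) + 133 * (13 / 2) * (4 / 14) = 191.13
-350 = -350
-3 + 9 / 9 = -2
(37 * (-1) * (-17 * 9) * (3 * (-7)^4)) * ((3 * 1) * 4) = 489314196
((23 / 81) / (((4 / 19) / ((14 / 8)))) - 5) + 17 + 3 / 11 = 208609 / 14256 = 14.63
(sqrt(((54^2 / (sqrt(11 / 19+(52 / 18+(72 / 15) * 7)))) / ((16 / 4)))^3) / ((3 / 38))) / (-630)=-41553 * sqrt(3) * 31693^(1 / 4) * 95^(3 / 4) / 1109255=-26.34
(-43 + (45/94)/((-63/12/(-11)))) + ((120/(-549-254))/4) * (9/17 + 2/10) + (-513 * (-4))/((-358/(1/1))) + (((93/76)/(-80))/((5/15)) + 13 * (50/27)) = -3131406675773693/131971678090560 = -23.73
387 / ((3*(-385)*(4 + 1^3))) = -129 / 1925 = -0.07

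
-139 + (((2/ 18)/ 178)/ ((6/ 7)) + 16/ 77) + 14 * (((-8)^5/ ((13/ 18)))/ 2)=-3057135684997/ 9621612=-317736.33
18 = 18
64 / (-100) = -16 / 25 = -0.64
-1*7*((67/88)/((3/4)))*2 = -469/33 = -14.21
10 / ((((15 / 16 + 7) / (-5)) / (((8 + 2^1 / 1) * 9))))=-72000 / 127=-566.93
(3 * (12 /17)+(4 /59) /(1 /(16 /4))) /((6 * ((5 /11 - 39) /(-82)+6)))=270149 /4390131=0.06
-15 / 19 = -0.79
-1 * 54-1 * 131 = -185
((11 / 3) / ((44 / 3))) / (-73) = -1 / 292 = -0.00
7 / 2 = 3.50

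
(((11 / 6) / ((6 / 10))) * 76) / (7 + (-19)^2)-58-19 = -126467 / 1656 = -76.37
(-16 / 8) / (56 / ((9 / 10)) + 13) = -0.03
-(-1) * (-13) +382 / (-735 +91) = -4377 / 322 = -13.59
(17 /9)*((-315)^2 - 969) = 556784 /3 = 185594.67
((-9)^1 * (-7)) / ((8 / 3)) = 189 / 8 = 23.62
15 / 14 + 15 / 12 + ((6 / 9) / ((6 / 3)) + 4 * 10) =3583 / 84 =42.65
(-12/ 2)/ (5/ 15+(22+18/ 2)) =-9/ 47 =-0.19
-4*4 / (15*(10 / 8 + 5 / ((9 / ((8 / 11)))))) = -2112 / 3275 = -0.64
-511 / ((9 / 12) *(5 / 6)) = -4088 / 5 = -817.60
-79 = -79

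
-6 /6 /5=-1 /5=-0.20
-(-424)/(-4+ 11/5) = -2120/9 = -235.56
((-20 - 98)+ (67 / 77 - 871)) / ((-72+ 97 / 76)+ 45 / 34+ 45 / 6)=98303112 / 6158075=15.96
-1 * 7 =-7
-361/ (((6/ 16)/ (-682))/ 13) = 25605008/ 3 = 8535002.67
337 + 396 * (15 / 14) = 5329 / 7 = 761.29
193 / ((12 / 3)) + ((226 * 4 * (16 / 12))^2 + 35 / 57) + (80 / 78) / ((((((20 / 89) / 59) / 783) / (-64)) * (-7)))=210423874261 / 62244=3380629.04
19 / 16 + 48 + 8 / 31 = 24525 / 496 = 49.45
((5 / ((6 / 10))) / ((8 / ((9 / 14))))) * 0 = 0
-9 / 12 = -3 / 4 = -0.75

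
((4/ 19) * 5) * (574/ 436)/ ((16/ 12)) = 4305/ 4142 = 1.04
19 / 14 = 1.36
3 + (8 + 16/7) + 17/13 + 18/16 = 11443/728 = 15.72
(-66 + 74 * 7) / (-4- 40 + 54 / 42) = -3164 / 299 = -10.58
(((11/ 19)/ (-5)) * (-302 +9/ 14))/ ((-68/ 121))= -5615489/ 90440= -62.09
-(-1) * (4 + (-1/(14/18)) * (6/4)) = 29/14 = 2.07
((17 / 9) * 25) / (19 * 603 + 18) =1 / 243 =0.00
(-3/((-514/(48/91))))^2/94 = 2592/25706733143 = 0.00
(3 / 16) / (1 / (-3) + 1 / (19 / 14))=171 / 368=0.46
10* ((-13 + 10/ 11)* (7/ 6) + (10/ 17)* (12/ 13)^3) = -168157195/ 1232517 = -136.43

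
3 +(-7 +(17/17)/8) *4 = -49/2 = -24.50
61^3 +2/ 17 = 3858679/ 17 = 226981.12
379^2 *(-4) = -574564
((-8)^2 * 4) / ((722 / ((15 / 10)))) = 192 / 361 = 0.53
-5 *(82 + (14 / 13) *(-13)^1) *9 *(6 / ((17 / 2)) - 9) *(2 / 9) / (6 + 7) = 5640 / 13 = 433.85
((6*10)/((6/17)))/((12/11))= 935/6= 155.83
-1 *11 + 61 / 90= -929 / 90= -10.32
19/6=3.17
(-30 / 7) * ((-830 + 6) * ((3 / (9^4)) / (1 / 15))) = 41200 / 1701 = 24.22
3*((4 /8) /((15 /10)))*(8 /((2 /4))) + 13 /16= 269 /16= 16.81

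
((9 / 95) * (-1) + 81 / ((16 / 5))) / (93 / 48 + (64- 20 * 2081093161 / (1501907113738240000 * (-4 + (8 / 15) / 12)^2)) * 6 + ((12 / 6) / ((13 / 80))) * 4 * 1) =296405729157878913171456 / 5114901243895122562385219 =0.06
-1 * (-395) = 395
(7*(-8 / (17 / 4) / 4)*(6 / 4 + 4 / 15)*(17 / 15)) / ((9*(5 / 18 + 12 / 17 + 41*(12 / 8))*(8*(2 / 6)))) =-6307 / 1434000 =-0.00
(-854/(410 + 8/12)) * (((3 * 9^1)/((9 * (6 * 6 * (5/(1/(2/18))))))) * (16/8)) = -549/880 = -0.62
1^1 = 1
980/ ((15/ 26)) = 5096/ 3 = 1698.67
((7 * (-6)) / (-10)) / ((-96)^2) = 7 / 15360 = 0.00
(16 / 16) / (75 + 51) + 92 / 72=1.29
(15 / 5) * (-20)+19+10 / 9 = -359 / 9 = -39.89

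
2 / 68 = 1 / 34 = 0.03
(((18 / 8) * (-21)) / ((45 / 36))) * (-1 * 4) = 756 / 5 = 151.20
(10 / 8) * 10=25 / 2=12.50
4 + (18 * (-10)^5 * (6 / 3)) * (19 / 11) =-68399956 / 11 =-6218177.82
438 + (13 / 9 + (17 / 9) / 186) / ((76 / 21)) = 18591749 / 42408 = 438.40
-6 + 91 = 85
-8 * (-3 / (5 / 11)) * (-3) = -792 / 5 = -158.40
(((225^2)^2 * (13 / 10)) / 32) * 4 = 6663515625 / 16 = 416469726.56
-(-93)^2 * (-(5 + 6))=95139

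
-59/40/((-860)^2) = -59/29584000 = -0.00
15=15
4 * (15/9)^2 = 100/9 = 11.11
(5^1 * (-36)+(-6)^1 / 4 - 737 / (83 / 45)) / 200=-96459 / 33200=-2.91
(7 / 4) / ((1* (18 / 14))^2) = 1.06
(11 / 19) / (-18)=-11 / 342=-0.03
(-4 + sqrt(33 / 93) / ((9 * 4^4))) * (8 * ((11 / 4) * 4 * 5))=-1760 + 55 * sqrt(341) / 8928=-1759.89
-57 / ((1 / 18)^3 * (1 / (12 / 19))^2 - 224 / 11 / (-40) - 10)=2632798080 / 438359921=6.01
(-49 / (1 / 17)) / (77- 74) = -833 / 3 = -277.67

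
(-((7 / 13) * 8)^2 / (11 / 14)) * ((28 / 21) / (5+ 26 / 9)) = -526848 / 131989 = -3.99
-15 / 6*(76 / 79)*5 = -950 / 79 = -12.03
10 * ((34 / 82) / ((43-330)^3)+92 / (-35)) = -25477061346 / 969236023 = -26.29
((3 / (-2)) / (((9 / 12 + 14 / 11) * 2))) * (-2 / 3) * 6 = 132 / 89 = 1.48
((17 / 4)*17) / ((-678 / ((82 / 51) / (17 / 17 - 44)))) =697 / 174924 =0.00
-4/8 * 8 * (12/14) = -24/7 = -3.43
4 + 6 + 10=20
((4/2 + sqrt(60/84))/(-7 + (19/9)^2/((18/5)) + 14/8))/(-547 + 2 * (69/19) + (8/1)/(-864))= 5983632 * sqrt(35)/90701329187 + 11967264/12957332741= 0.00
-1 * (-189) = 189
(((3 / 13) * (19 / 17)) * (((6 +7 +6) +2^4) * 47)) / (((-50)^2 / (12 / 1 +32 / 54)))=6251 / 2925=2.14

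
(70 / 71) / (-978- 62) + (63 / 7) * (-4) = -265831 / 7384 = -36.00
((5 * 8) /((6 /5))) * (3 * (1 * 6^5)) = 777600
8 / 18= 4 / 9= 0.44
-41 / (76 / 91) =-49.09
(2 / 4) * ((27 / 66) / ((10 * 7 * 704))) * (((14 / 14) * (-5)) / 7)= -0.00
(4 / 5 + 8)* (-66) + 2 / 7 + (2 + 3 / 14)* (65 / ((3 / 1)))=-111833 / 210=-532.54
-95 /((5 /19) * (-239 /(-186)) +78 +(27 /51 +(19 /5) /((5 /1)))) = -142685250 /119596607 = -1.19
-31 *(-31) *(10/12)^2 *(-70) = -840875/18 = -46715.28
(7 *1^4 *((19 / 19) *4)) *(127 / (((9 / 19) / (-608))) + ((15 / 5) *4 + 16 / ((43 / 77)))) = -4563185.32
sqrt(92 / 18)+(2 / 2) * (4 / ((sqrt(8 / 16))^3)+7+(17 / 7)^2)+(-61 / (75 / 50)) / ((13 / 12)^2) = -180136 / 8281+sqrt(46) / 3+8 * sqrt(2) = -8.18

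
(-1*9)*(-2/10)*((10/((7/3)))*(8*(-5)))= -2160/7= -308.57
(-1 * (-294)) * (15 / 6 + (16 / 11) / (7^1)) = 8757 / 11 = 796.09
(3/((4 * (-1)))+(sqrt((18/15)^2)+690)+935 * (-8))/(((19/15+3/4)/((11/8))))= -407373/88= -4629.24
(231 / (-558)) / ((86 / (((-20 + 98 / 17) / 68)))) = 9317 / 9245688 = 0.00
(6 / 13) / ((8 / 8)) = 6 / 13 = 0.46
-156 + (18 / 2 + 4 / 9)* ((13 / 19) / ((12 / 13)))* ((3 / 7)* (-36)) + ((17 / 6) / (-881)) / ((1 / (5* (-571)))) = -179152163 / 703038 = -254.83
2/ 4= 1/ 2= 0.50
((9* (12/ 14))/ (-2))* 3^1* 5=-57.86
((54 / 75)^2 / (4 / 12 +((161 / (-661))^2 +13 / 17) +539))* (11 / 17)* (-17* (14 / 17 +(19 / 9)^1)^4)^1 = -195335405372185331 / 249473231143486875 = -0.78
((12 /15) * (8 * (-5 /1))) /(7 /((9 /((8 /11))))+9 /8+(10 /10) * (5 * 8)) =-25344 /33019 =-0.77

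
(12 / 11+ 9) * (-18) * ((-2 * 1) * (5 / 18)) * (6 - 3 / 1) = 3330 / 11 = 302.73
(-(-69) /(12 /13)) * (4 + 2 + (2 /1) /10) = 9269 /20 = 463.45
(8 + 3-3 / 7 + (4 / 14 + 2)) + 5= 125 / 7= 17.86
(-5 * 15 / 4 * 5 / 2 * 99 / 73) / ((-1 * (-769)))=-37125 / 449096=-0.08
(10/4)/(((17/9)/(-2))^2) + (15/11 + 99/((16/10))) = 1679565/25432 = 66.04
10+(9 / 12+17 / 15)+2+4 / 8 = 863 / 60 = 14.38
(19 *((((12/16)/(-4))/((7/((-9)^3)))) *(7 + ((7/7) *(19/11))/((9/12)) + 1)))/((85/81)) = 1121931/308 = 3642.63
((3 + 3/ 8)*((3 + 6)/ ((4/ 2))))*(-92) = -5589/ 4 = -1397.25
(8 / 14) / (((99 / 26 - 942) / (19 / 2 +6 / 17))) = -17420 / 2902767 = -0.01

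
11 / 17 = 0.65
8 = 8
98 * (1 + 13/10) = 1127/5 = 225.40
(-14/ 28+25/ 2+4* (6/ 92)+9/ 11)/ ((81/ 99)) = 1103/ 69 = 15.99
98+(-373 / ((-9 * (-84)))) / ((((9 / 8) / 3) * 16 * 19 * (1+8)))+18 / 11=850114873 / 8532216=99.64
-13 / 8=-1.62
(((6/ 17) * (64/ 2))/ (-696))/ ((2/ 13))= -52/ 493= -0.11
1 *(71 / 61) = 71 / 61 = 1.16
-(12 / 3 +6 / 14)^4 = -923521 / 2401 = -384.64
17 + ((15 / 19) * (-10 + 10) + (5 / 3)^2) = 178 / 9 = 19.78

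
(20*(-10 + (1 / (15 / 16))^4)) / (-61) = 1762856 / 617625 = 2.85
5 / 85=1 / 17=0.06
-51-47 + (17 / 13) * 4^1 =-1206 / 13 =-92.77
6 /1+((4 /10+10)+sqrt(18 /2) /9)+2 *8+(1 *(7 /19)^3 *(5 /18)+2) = 21449809 /617310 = 34.75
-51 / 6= -17 / 2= -8.50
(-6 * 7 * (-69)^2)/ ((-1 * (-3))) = -66654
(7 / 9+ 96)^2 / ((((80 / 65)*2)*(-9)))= -9862333 / 23328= -422.77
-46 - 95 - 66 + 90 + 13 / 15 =-1742 / 15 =-116.13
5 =5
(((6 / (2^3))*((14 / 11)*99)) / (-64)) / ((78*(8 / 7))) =-441 / 26624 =-0.02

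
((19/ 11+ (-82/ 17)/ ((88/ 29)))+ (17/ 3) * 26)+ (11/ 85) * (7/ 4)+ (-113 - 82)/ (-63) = 1973877/ 13090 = 150.79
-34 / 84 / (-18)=0.02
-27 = -27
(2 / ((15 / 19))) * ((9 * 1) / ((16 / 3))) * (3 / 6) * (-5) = -171 / 16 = -10.69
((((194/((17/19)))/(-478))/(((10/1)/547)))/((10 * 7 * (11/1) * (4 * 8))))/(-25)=0.00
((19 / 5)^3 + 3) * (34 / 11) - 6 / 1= 237706 / 1375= 172.88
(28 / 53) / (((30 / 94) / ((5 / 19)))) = 1316 / 3021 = 0.44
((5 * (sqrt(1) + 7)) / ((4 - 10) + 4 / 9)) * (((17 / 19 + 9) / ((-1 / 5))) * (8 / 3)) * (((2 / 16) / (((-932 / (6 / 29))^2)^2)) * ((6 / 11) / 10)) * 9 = 0.00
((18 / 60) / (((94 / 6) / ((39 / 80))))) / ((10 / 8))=351 / 47000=0.01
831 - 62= 769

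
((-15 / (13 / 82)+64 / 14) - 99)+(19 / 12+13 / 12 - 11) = -53884 / 273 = -197.38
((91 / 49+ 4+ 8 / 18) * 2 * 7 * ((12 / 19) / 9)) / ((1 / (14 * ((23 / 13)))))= 1022672 / 6669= 153.35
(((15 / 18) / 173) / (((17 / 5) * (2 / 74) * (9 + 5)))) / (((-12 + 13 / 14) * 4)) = -0.00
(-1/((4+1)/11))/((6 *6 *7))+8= 10069/1260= 7.99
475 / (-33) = -475 / 33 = -14.39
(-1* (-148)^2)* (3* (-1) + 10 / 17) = 898064 / 17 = 52827.29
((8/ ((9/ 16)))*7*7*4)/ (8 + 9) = 25088/ 153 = 163.97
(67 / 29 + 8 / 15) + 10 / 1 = 5587 / 435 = 12.84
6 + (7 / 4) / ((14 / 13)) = 61 / 8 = 7.62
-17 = -17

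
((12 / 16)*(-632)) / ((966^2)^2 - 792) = -79 / 145130019924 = -0.00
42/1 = 42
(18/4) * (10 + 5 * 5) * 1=157.50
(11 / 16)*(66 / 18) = 121 / 48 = 2.52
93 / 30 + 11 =141 / 10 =14.10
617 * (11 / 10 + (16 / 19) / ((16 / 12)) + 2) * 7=3062171 / 190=16116.69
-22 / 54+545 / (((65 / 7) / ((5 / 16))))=100717 / 5616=17.93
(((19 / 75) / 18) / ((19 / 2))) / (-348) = -1 / 234900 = -0.00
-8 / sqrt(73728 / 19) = -sqrt(38) / 48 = -0.13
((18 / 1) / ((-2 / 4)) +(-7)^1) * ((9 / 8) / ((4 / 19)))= -229.78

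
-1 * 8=-8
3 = 3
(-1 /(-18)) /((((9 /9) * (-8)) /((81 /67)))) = -9 /1072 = -0.01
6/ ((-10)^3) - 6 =-3003/ 500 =-6.01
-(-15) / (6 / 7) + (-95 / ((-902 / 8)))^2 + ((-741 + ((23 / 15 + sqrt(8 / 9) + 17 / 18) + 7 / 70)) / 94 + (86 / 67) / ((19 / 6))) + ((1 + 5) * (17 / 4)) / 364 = sqrt(2) / 141 + 91863833553991 / 8482529535480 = 10.84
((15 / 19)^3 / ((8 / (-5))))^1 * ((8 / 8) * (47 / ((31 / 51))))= -40449375 / 1701032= -23.78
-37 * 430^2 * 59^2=-23814565300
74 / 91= 0.81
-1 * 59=-59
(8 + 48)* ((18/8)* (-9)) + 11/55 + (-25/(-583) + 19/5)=-658765/583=-1129.96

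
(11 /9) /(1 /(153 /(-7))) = -187 /7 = -26.71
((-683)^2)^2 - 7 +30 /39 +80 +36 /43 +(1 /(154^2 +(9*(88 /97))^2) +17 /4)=217611987199.86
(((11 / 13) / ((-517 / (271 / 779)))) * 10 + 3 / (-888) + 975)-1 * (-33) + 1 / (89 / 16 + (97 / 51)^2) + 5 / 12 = 8570811259486741 / 8498434110504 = 1008.52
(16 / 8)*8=16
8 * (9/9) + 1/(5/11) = 51/5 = 10.20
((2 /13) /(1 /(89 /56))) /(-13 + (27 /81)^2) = -801 /42224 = -0.02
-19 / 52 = -0.37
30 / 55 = 6 / 11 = 0.55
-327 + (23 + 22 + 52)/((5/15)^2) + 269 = 815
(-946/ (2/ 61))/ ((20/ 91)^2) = -238931693/ 400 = -597329.23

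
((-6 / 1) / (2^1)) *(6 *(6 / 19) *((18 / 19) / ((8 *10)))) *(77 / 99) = -0.05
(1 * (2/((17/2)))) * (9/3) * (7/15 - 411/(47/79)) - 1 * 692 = -4711364/3995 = -1179.32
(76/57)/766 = 2/1149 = 0.00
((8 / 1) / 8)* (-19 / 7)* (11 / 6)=-209 / 42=-4.98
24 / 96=1 / 4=0.25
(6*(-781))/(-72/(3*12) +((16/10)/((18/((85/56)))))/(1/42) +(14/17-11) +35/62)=1347012/1709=788.19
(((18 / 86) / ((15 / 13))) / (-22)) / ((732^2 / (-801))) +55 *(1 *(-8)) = -123906319729 / 281605280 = -440.00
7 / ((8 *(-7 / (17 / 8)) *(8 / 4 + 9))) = -17 / 704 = -0.02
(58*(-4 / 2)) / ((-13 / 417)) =48372 / 13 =3720.92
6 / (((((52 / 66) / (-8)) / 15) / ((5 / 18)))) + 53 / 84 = -276511 / 1092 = -253.22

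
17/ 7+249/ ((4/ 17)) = 29699/ 28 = 1060.68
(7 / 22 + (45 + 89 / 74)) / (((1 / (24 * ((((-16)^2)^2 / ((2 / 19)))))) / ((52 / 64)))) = 229869060096 / 407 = 564788845.44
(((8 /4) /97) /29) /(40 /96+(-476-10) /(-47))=1128 /17066471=0.00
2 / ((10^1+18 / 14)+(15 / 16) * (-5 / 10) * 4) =112 / 527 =0.21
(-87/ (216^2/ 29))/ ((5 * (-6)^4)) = -841/ 100776960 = -0.00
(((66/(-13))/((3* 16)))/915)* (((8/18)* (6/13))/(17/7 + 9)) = -0.00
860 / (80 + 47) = 860 / 127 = 6.77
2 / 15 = 0.13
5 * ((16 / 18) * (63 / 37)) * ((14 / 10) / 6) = 196 / 111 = 1.77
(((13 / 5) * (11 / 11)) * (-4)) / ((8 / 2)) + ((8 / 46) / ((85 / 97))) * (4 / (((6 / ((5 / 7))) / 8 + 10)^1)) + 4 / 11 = -10287113 / 4752605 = -2.16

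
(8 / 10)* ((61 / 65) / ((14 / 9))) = 1098 / 2275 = 0.48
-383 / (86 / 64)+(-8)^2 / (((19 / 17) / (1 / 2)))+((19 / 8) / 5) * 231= -4793067 / 32680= -146.67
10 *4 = 40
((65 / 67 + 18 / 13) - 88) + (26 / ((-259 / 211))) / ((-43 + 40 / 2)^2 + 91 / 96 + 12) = -1005652770197 / 11736718903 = -85.68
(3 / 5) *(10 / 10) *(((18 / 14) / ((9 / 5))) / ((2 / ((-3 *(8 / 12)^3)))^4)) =256 / 15309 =0.02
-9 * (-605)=5445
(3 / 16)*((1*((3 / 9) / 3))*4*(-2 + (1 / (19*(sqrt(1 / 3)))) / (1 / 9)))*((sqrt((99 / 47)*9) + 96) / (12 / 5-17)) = 0.68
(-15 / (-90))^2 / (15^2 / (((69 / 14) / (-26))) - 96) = -23 / 1062288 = -0.00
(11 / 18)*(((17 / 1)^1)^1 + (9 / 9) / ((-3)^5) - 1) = 42757 / 4374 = 9.78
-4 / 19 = -0.21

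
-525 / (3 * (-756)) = 25 / 108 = 0.23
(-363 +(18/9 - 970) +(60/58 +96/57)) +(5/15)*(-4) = -2197853/1653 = -1329.61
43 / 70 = 0.61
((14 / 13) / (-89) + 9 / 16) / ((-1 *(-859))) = 10189 / 15901808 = 0.00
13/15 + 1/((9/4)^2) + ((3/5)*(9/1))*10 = 22301/405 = 55.06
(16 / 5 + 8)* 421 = 23576 / 5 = 4715.20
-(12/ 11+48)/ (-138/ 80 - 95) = 21600/ 42559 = 0.51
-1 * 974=-974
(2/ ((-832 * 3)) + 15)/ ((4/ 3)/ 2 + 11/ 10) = 93595/ 11024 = 8.49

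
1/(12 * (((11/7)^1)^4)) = 2401/175692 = 0.01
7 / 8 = 0.88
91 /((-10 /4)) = -182 /5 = -36.40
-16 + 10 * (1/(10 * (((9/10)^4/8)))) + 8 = 27512/6561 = 4.19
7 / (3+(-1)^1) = 7 / 2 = 3.50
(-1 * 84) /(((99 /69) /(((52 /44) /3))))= -23.06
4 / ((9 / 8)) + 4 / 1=68 / 9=7.56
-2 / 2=-1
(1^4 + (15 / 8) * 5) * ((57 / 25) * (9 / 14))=42579 / 2800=15.21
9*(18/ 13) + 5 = 227/ 13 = 17.46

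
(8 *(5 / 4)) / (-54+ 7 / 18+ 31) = -180 / 407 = -0.44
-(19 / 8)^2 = -361 / 64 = -5.64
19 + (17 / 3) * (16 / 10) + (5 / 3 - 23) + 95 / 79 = 9404 / 1185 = 7.94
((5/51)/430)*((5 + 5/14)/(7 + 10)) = 25/347956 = 0.00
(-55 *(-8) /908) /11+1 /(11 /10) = 0.95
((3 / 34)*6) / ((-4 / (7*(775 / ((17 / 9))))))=-439425 / 1156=-380.13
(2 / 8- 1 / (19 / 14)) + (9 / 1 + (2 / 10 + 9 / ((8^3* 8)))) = 3391319 / 389120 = 8.72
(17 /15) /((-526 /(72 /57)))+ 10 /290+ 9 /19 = 0.51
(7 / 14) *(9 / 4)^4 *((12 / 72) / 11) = 2187 / 11264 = 0.19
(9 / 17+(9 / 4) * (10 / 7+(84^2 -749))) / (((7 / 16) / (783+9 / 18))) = 21175118586 / 833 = 25420310.43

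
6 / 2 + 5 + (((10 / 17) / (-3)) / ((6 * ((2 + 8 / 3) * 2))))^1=11419 / 1428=8.00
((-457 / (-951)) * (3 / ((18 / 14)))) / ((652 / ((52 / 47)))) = 41587 / 21856833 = 0.00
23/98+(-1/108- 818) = -4327663/5292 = -817.77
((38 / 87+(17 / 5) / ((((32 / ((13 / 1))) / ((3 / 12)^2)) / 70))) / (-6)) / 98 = -144317 / 13095936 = -0.01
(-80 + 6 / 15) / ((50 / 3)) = -597 / 125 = -4.78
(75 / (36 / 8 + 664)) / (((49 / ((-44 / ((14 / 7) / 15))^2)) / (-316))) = -5161860000 / 65513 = -78791.38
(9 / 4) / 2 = 9 / 8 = 1.12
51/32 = 1.59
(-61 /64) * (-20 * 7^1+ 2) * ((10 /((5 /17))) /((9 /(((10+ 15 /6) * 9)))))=1788825 /32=55900.78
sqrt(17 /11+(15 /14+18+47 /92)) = sqrt(265063799) /3542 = 4.60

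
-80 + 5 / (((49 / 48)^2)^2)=-434642000 / 5764801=-75.40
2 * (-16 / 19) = -32 / 19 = -1.68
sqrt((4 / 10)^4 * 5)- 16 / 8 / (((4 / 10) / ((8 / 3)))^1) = -40 / 3 + 4 * sqrt(5) / 25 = -12.98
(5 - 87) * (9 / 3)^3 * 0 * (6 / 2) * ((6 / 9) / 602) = 0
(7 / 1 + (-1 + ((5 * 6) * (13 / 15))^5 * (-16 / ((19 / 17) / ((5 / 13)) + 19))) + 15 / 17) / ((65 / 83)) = -876917969503 / 79135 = -11081291.08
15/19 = 0.79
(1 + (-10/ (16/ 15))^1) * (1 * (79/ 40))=-16.54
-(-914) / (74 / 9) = 4113 / 37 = 111.16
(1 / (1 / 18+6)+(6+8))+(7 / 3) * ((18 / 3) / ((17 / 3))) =30826 / 1853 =16.64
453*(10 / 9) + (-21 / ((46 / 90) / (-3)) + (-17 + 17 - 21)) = 41786 / 69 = 605.59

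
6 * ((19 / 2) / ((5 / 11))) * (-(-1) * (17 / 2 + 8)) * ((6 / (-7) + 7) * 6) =76261.11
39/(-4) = -39/4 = -9.75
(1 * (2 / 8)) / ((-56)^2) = 1 / 12544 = 0.00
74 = 74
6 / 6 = 1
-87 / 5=-17.40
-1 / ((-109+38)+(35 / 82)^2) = 6724 / 476179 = 0.01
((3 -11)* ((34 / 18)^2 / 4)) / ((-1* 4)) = 289 / 162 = 1.78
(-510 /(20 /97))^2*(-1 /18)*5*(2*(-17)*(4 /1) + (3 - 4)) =232831585.62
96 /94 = 48 /47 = 1.02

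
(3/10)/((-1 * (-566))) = 0.00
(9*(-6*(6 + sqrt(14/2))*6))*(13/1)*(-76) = 320112*sqrt(7) + 1920672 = 2767608.74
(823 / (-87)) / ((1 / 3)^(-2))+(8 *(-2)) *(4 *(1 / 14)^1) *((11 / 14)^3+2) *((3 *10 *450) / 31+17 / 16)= -1156342657831 / 233117892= -4960.33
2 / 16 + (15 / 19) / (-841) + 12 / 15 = 590623 / 639160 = 0.92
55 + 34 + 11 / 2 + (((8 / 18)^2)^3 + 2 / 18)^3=28368389626116381119 / 300189270593998242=94.50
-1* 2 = -2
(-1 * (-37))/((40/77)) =71.22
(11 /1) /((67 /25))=275 /67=4.10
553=553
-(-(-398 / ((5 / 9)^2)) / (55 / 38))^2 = -1500732801936 / 1890625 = -793776.03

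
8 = 8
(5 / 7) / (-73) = -5 / 511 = -0.01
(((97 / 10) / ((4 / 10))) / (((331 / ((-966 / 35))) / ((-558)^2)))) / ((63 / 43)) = -4978347102 / 11585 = -429723.53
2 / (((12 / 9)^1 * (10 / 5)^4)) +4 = 131 / 32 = 4.09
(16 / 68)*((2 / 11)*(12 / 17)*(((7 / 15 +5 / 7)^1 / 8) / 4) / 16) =31 / 445060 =0.00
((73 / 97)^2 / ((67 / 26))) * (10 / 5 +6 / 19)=6096376 / 11977657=0.51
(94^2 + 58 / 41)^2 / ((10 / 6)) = 393857782668 / 8405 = 46859938.45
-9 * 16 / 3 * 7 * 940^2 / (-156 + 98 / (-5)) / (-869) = -742224000 / 381491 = -1945.59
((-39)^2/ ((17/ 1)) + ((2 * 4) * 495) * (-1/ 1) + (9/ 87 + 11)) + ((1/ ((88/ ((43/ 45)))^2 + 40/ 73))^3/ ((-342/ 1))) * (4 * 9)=-27121712507259982263212687831370669/ 7027395463428580934367248096000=-3859.43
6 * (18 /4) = 27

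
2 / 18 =1 / 9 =0.11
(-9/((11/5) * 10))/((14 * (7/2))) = -9/1078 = -0.01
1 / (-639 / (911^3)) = -1183189.41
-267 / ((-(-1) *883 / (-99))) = 26433 / 883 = 29.94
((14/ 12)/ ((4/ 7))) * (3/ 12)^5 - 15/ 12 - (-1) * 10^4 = 245729329/ 24576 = 9998.75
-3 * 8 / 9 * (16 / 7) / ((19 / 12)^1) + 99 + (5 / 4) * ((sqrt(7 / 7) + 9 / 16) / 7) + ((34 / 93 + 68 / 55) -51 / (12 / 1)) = 4039596013 / 43538880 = 92.78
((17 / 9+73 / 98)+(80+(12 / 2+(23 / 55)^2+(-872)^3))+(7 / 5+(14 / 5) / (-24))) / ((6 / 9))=-3538126493672899 / 3557400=-994582136.86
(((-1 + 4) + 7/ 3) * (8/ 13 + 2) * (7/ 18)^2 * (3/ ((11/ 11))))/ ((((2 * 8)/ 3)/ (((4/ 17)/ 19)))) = 98/ 6669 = 0.01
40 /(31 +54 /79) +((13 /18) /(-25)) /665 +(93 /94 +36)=673309565771 /17602034625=38.25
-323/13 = -24.85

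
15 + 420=435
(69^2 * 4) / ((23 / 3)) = 2484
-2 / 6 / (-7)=1 / 21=0.05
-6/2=-3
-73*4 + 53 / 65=-18927 / 65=-291.18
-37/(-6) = 37/6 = 6.17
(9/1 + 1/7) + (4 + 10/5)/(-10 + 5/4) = 296/35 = 8.46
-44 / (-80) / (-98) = -11 / 1960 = -0.01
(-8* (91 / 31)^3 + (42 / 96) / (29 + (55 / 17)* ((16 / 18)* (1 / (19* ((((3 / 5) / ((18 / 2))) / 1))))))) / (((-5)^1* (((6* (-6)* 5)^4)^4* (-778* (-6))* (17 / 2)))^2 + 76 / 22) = -4592569380355 / 1317396146849261125291396512360665366502128274075024413350765714285714285714285714364119975904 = -0.00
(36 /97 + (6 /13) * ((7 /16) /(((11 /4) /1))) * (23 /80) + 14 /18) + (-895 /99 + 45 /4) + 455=9155784499 /19974240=458.38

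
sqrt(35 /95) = sqrt(133) /19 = 0.61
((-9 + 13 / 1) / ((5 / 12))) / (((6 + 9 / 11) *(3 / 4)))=704 / 375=1.88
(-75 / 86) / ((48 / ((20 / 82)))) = -125 / 28208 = -0.00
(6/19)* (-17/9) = -0.60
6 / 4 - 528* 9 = -9501 / 2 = -4750.50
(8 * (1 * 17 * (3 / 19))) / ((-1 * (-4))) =102 / 19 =5.37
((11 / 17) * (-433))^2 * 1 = 78498.85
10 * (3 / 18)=1.67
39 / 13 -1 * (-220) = 223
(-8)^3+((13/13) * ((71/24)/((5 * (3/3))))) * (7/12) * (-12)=-61937/120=-516.14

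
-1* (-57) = 57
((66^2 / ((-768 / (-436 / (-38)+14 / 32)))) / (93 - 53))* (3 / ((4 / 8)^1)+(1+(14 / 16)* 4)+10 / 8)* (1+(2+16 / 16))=-79.38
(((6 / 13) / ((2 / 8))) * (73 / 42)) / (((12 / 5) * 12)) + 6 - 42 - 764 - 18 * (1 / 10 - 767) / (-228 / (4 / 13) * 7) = -802.55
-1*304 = -304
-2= -2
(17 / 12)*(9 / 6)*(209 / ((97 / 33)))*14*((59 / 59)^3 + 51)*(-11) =-117366249 / 97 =-1209961.33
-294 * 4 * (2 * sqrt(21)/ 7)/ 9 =-112 * sqrt(21)/ 3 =-171.08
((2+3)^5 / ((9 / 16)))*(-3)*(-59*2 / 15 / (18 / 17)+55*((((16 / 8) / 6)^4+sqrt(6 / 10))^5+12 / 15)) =-6588839375510000 / 10460353203 - 8544904808000*sqrt(15) / 129140163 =-886153.21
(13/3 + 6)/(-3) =-31/9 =-3.44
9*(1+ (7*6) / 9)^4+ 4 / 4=83530 / 9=9281.11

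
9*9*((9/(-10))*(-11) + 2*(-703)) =-1130841/10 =-113084.10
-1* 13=-13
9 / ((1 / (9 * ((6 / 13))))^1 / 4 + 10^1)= 1944 / 2173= 0.89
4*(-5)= -20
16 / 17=0.94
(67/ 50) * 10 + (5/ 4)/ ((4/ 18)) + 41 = 2401/ 40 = 60.02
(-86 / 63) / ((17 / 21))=-86 / 51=-1.69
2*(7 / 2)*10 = 70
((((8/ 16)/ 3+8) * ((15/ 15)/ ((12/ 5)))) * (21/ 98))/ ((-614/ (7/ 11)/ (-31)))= 7595/ 324192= 0.02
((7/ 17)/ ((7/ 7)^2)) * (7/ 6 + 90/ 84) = 47/ 51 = 0.92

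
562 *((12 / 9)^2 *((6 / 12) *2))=8992 / 9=999.11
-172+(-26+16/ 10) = -982/ 5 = -196.40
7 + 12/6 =9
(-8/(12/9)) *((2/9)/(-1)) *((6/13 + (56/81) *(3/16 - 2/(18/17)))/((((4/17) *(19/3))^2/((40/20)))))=-206057/240084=-0.86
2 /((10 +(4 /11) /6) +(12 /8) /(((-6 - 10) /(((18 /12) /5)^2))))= 211200 /1061509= 0.20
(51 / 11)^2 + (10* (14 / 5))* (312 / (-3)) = -349751 / 121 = -2890.50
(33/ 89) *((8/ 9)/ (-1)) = -88/ 267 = -0.33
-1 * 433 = -433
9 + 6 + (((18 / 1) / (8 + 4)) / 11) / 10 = 3303 / 220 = 15.01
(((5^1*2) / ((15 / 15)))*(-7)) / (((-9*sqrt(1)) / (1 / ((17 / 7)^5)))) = 1176490 / 12778713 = 0.09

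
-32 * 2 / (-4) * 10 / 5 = 32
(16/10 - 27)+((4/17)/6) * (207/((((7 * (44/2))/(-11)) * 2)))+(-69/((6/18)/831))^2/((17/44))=91136732699549/1190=76585489663.49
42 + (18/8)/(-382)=41.99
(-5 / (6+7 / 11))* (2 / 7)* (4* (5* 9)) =-19800 / 511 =-38.75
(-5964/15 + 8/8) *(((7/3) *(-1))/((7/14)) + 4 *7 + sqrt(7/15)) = -9254 - 661 *sqrt(105)/25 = -9524.93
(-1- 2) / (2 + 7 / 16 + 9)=-16 / 61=-0.26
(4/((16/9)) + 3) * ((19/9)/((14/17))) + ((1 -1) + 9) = 539/24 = 22.46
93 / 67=1.39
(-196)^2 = 38416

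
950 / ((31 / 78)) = 74100 / 31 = 2390.32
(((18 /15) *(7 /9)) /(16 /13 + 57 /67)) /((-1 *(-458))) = 871 /889665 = 0.00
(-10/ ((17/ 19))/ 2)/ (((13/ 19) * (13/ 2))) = -3610/ 2873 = -1.26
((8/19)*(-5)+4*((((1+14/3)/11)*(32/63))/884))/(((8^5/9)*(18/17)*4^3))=-2296003/269228703744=-0.00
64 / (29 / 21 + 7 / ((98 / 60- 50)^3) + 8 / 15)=33.43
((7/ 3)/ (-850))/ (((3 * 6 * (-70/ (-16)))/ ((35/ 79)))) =-14/ 906525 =-0.00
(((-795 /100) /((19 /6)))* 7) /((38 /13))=-43407 /7220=-6.01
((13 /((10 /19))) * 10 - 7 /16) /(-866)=-3945 /13856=-0.28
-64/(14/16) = -512/7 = -73.14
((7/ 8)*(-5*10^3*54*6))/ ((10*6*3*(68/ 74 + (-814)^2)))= -41625/ 3502298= -0.01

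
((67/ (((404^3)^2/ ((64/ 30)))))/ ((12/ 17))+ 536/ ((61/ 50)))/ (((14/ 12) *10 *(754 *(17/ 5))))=655458970431900741479/ 44620825950738008724480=0.01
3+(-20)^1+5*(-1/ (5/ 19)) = -36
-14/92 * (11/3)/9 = -77/1242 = -0.06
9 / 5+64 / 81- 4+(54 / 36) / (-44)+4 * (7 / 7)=91097 / 35640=2.56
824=824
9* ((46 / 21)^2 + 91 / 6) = 17609 / 98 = 179.68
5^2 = 25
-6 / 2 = -3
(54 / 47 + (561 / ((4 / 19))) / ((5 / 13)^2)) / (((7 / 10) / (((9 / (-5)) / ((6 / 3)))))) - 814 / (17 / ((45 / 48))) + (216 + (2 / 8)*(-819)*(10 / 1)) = -4001128521 / 159800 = -25038.35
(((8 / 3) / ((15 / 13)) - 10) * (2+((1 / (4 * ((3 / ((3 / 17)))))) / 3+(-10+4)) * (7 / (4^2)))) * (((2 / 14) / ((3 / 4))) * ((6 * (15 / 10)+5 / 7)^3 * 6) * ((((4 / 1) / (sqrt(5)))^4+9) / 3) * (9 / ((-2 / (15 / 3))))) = -391125731048 / 540225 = -724005.24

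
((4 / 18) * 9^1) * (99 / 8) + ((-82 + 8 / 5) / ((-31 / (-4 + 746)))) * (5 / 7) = 173517 / 124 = 1399.33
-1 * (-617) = 617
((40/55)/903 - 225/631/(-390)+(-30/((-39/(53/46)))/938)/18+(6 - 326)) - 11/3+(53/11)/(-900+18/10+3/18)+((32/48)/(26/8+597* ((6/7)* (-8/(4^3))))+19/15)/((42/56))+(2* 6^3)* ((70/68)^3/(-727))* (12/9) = -130030147421518707292204169/402744314188269906152300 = -322.86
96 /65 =1.48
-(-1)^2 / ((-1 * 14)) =1 / 14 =0.07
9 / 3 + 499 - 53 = 449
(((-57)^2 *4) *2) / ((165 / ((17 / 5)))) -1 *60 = 130788 / 275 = 475.59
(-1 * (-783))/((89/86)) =756.61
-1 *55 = -55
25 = 25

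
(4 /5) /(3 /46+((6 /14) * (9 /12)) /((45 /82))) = 161 /131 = 1.23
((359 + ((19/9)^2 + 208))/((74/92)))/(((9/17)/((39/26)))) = 18098608/8991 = 2012.97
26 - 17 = 9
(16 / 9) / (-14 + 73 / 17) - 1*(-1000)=1484728 / 1485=999.82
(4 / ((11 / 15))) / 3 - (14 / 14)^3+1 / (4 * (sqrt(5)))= sqrt(5) / 20+9 / 11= 0.93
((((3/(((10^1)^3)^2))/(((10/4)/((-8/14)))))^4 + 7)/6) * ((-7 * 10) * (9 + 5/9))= -110275421142578125000000003483/141311645507812500000000000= -780.37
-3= -3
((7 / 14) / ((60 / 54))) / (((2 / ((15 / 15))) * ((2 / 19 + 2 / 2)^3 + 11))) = 61731 / 3388400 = 0.02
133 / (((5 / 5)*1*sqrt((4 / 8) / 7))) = 133*sqrt(14) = 497.64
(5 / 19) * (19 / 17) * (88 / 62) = 220 / 527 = 0.42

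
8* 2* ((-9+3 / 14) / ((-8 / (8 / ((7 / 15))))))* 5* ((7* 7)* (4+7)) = 811800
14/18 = 7/9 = 0.78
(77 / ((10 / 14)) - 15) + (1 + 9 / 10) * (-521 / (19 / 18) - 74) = -4928 / 5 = -985.60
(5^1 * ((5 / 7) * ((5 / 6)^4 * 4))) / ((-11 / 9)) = -15625 / 2772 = -5.64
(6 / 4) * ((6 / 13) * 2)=18 / 13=1.38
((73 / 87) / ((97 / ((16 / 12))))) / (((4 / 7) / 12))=2044 / 8439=0.24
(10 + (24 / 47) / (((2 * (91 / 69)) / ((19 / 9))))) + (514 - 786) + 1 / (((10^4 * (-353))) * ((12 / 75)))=-631912929077 / 2415649600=-261.59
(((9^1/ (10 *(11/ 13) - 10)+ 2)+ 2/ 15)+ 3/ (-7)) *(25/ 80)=-1.30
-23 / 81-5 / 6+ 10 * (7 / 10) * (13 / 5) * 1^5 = 13837 / 810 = 17.08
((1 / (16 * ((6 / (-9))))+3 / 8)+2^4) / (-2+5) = 521 / 96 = 5.43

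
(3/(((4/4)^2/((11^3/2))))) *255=1018215/2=509107.50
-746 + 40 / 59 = -43974 / 59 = -745.32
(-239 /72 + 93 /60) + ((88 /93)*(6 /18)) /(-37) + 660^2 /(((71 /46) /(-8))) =-66191458461289 /29317320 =-2257759.52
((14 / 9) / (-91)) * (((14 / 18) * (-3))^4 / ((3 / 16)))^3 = -113387824750592 / 1678822119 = -67540.11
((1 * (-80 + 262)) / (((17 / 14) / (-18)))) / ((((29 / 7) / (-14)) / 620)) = 2786696640 / 493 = 5652528.68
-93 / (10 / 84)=-3906 / 5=-781.20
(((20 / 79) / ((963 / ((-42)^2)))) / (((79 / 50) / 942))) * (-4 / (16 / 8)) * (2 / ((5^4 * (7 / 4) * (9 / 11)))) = -12379136 / 10016805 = -1.24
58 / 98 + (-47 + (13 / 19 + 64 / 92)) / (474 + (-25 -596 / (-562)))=1328217507 / 2708037871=0.49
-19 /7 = -2.71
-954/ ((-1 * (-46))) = -477/ 23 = -20.74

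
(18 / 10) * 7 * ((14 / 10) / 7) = 63 / 25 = 2.52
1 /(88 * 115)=1 /10120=0.00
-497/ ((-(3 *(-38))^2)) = 497/ 12996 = 0.04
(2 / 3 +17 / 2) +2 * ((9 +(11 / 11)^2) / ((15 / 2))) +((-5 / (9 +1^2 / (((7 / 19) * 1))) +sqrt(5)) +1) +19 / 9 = sqrt(5) +5357 / 369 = 16.75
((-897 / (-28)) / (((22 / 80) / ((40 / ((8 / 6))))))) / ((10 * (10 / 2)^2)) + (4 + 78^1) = 36952 / 385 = 95.98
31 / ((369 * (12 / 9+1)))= 0.04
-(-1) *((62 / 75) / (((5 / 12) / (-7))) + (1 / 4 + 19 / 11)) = -65509 / 5500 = -11.91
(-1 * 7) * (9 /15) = -21 /5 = -4.20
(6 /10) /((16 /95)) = 3.56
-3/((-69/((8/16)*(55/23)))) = 55/1058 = 0.05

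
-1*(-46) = 46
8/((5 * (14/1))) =4/35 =0.11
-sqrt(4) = -2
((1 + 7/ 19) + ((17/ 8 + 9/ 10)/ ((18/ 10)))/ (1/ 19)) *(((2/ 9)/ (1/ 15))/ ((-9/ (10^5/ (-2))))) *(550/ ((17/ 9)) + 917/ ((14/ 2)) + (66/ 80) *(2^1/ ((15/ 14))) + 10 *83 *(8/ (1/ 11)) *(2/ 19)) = 7459931299516250/ 1491291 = 5002331067.19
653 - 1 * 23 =630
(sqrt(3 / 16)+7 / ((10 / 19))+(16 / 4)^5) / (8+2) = sqrt(3) / 40+10373 / 100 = 103.77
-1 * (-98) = 98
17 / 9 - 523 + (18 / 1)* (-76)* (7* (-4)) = 340046 / 9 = 37782.89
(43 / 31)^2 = 1.92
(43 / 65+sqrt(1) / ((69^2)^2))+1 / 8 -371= -4363670130311 / 11786902920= -370.21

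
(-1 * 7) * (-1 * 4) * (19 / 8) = 133 / 2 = 66.50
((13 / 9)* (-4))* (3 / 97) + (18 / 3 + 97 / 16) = 55331 / 4656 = 11.88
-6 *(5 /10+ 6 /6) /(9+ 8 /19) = -171 /179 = -0.96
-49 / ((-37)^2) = -49 / 1369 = -0.04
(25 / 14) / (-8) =-25 / 112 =-0.22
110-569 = -459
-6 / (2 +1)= -2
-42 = -42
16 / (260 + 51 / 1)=0.05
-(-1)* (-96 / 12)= -8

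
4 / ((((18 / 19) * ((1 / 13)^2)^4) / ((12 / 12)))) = 30997767398 / 9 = 3444196377.56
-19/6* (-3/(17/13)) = 247/34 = 7.26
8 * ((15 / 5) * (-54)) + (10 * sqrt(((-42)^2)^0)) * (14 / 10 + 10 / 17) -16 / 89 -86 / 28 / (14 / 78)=-191779025 / 148274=-1293.41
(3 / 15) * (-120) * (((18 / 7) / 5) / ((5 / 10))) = -864 / 35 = -24.69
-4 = -4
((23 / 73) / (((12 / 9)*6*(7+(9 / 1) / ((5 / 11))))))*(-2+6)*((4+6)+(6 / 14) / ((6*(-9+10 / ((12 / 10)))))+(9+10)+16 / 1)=144555 / 547792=0.26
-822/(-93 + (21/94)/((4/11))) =103024/11579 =8.90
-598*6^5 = -4650048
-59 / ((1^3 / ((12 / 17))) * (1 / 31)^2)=-680388 / 17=-40022.82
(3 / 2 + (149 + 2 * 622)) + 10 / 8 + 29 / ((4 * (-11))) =15346 / 11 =1395.09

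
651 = 651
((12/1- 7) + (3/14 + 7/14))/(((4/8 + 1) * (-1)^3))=-80/21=-3.81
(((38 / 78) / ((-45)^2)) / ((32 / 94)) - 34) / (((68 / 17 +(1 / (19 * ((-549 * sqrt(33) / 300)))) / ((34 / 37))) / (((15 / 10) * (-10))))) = 156597055897885 * sqrt(33) / 5180091658563744 +183458106572520593 / 1438914349601040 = 127.67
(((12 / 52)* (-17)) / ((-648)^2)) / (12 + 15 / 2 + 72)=-17 / 166491936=-0.00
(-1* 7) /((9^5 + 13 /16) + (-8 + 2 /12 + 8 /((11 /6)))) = -3696 /31176469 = -0.00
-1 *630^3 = -250047000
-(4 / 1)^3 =-64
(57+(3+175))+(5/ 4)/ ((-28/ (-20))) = 6605/ 28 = 235.89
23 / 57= 0.40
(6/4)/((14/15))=45/28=1.61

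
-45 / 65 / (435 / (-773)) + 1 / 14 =34351 / 26390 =1.30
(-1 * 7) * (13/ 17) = -5.35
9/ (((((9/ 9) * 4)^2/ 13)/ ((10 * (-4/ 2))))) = -585/ 4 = -146.25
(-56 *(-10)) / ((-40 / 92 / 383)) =-493304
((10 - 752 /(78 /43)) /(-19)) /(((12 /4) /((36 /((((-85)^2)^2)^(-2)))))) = 171974220162653125000 /247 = 696251903492522773.28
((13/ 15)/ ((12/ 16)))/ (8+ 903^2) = 52/ 36693765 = 0.00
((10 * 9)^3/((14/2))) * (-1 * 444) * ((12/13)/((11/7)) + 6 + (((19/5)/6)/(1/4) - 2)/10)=-307371360960/1001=-307064296.66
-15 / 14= -1.07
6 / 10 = 3 / 5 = 0.60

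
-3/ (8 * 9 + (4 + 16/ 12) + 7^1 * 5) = -9/ 337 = -0.03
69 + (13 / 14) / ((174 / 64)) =69.34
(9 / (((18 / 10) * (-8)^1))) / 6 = -5 / 48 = -0.10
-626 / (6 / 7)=-2191 / 3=-730.33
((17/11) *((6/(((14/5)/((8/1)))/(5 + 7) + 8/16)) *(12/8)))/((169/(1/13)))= 36720/3069209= 0.01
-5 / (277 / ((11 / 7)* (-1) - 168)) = 5935 / 1939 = 3.06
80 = 80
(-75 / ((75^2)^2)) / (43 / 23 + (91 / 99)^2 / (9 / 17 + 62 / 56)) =-6503871 / 6546320078125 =-0.00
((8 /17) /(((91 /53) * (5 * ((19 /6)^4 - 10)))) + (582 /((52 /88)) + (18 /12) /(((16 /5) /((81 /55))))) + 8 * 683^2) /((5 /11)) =1192814366255402213 /145245973600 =8212374.75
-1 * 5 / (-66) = 5 / 66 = 0.08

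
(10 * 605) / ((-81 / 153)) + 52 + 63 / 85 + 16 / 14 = -60907201 / 5355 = -11373.89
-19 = -19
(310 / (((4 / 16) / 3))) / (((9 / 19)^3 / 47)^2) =128866195399960 / 177147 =727453444.88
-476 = -476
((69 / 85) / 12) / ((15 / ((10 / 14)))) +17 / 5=24299 / 7140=3.40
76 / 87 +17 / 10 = 2239 / 870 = 2.57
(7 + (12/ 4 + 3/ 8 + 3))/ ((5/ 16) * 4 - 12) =-107/ 86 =-1.24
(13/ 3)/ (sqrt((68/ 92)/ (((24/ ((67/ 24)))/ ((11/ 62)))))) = 104 * sqrt(17866354)/ 12529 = 35.09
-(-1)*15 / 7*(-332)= -711.43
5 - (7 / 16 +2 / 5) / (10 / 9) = 3397 / 800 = 4.25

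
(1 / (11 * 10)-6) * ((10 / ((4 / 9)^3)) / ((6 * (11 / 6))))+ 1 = -472667 / 7744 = -61.04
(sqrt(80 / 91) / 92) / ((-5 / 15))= -0.03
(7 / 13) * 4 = 28 / 13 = 2.15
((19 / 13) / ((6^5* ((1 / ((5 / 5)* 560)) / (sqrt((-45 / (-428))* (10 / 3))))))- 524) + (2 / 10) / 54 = -141479 / 270 + 3325* sqrt(642) / 1352052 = -523.93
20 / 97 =0.21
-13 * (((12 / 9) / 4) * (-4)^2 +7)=-481 / 3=-160.33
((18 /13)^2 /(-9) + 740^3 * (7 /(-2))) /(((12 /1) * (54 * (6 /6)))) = -59922499009 /27378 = -2188709.88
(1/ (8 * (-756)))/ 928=-1/ 5612544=-0.00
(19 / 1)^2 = 361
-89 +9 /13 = -1148 /13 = -88.31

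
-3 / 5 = -0.60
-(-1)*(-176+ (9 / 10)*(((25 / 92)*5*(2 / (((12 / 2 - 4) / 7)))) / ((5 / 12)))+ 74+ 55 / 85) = -63193 / 782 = -80.81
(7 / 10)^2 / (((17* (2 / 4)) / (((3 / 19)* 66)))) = 4851 / 8075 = 0.60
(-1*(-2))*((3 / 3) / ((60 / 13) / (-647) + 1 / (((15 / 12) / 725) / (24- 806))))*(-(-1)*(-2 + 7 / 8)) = 75699 / 15259572880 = 0.00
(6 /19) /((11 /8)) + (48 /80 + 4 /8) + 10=23679 /2090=11.33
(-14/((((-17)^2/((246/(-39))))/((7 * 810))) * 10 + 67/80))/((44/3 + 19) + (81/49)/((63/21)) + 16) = -1913693040/5194229879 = -0.37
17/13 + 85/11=1292/143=9.03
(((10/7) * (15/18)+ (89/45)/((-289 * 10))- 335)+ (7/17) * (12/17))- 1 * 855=-1081968773/910350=-1188.52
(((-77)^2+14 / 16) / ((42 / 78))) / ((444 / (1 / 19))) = 29367 / 22496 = 1.31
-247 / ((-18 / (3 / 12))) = 247 / 72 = 3.43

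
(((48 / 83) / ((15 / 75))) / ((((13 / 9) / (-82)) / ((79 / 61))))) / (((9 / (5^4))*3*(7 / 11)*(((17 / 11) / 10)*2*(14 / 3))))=-293939250000 / 54827227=-5361.19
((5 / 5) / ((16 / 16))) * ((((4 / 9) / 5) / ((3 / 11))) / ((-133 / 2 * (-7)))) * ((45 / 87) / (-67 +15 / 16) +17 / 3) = 45793528 / 11557866915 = 0.00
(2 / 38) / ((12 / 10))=5 / 114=0.04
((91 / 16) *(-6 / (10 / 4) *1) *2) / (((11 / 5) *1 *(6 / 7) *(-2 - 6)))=637 / 352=1.81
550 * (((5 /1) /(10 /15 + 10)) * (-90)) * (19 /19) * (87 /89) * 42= -339136875 /356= -952631.67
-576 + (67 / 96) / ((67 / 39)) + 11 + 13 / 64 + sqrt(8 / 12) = -36121 / 64 + sqrt(6) / 3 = -563.57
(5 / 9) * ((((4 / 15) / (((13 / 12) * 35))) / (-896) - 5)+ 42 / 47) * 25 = -122941235 / 2155608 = -57.03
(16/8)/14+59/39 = 1.66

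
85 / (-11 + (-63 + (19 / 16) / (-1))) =-1360 / 1203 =-1.13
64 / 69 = 0.93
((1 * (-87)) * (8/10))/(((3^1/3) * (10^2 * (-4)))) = 0.17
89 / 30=2.97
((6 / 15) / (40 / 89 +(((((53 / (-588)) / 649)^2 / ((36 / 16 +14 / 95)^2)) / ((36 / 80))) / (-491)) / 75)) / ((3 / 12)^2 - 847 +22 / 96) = -15278449603858082724852 / 14535270337072106402696375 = -0.00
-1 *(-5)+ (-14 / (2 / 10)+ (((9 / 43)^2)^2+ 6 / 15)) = -64.60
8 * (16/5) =128/5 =25.60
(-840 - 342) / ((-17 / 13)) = 15366 / 17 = 903.88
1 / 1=1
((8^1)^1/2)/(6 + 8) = 0.29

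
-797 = -797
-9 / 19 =-0.47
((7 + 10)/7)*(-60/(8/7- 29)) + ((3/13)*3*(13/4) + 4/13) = 405/52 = 7.79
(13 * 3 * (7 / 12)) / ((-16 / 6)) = -273 / 32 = -8.53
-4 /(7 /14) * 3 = -24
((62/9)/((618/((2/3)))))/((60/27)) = 31/9270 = 0.00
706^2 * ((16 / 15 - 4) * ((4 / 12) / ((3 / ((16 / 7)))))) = -350898944 / 945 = -371321.63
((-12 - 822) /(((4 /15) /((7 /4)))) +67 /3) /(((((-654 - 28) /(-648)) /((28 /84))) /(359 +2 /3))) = -423461103 /682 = -620910.71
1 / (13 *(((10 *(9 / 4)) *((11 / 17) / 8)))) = 272 / 6435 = 0.04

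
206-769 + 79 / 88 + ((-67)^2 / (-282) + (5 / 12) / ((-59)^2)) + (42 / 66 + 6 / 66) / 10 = -577.95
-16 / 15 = -1.07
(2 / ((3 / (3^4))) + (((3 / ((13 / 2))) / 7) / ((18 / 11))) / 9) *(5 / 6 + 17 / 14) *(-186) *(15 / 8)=-884372185 / 22932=-38564.98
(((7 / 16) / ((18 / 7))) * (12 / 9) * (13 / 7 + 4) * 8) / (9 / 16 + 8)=4592 / 3699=1.24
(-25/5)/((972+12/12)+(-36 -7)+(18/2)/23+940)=-115/43019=-0.00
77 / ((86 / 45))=3465 / 86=40.29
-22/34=-11/17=-0.65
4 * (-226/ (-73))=904/ 73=12.38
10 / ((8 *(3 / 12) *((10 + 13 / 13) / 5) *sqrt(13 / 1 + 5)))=25 *sqrt(2) / 66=0.54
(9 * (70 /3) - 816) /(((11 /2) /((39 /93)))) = -15756 /341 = -46.21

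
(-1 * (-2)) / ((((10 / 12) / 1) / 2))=24 / 5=4.80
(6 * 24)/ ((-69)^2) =16/ 529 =0.03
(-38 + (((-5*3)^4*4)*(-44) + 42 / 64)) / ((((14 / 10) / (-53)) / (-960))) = -323816214321.43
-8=-8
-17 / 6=-2.83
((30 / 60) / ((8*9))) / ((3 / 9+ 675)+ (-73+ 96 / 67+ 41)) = 67 / 6220704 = 0.00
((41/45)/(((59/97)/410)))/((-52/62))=-5054767/6903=-732.26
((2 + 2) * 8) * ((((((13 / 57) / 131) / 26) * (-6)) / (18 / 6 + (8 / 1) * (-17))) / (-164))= -8 / 13572517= -0.00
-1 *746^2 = -556516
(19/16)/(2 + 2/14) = 133/240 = 0.55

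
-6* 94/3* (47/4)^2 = -103823/4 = -25955.75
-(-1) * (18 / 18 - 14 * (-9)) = 127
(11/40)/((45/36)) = 11/50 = 0.22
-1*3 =-3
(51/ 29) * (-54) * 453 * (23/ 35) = -28693926/ 1015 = -28269.88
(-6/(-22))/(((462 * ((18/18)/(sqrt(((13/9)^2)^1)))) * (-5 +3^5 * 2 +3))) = 13/7379064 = 0.00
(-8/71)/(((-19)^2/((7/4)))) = -14/25631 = -0.00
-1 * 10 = -10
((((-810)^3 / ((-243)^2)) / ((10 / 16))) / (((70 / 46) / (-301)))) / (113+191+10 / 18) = 25634880 / 2741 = 9352.38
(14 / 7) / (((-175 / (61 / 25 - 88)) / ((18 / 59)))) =77004 / 258125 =0.30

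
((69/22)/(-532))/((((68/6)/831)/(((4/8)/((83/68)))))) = -172017/971432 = -0.18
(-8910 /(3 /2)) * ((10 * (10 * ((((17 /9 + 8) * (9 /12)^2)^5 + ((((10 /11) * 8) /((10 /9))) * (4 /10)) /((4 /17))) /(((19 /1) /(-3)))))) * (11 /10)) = 1371093067012185 /2490368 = 550558418.28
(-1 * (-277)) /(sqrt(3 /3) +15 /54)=4986 /23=216.78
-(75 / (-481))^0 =-1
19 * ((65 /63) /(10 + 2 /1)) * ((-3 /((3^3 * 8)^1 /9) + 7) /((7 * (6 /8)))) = 67925 /31752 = 2.14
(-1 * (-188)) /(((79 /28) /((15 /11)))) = 78960 /869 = 90.86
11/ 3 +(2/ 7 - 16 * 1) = -253/ 21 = -12.05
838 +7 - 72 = 773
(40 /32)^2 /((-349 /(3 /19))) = -75 /106096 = -0.00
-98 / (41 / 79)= -7742 / 41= -188.83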